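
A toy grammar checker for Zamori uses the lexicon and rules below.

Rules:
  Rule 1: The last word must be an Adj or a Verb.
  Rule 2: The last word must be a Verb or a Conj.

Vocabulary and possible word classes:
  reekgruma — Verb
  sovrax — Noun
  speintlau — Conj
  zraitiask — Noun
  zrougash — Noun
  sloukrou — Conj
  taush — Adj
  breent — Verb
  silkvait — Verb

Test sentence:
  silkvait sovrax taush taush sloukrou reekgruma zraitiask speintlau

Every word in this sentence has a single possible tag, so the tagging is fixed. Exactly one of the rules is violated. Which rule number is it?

1

Fixed tagging: Verb Noun Adj Adj Conj Verb Noun Conj.
Applying the rules: R1 fails, R2 ok.
Only rule 1 fails.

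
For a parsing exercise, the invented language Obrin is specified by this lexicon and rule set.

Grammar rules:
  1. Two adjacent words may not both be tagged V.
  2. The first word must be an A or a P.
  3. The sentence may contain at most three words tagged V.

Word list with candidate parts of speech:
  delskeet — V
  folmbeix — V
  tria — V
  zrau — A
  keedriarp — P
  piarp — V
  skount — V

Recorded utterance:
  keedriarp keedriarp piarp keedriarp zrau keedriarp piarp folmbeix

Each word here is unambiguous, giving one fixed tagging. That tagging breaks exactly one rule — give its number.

1

Fixed tagging: P P V P A P V V.
Applying the rules: R1 fail, R2 pass, R3 pass.
Only rule 1 fails.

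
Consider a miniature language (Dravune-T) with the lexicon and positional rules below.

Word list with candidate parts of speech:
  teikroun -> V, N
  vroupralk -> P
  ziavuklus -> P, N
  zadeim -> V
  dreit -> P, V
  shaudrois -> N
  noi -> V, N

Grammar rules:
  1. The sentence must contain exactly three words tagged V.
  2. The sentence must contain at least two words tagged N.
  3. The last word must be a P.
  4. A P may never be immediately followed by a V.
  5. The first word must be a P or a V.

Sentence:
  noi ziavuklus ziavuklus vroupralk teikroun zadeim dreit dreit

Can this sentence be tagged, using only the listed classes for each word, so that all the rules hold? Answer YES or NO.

Candidates per position — 1:noi {V,N}; 2:ziavuklus {P,N}; 3:ziavuklus {P,N}; 4:vroupralk {P}; 5:teikroun {V,N}; 6:zadeim {V}; 7:dreit {P,V}; 8:dreit {P,V}.
One satisfying assignment: V N N P N V V P.
Check: rule 1 satisfied; rule 2 satisfied; rule 3 satisfied; rule 4 satisfied; rule 5 satisfied.

YES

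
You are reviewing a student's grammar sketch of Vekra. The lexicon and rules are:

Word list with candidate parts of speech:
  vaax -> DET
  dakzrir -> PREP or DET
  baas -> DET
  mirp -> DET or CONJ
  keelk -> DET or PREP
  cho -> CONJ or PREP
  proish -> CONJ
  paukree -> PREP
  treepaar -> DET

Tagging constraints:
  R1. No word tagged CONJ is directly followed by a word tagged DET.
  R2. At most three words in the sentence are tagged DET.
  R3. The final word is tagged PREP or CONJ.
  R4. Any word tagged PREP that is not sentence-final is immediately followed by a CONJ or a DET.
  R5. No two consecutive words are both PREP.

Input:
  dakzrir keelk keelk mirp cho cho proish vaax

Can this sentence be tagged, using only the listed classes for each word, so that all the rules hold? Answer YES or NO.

NO

Candidates per position — 1:dakzrir {PREP,DET}; 2:keelk {DET,PREP}; 3:keelk {DET,PREP}; 4:mirp {DET,CONJ}; 5:cho {CONJ,PREP}; 6:cho {CONJ,PREP}; 7:proish {CONJ}; 8:vaax {DET}.
Rule 1 cannot be satisfied by any choice of tags from the lexicon.
So there is no consistent tagging.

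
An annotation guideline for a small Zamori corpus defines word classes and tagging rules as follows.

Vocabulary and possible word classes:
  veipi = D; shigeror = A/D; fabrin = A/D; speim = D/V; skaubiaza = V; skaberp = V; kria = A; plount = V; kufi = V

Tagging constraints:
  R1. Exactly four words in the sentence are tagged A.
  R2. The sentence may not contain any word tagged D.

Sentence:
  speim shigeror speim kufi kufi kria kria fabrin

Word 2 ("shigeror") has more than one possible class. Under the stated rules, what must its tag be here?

Candidates per position — 1:speim {D,V}; 2:shigeror {A,D}; 3:speim {D,V}; 4:kufi {V}; 5:kufi {V}; 6:kria {A}; 7:kria {A}; 8:fabrin {A,D}.
At position 1, choosing D makes rule 2 impossible to satisfy; hence V.
At position 2, choosing D makes rule 1 impossible to satisfy; hence A.
At position 3, choosing D makes rule 2 impossible to satisfy; hence V.
At position 8, choosing D makes rule 1 impossible to satisfy; hence A.
The only consistent sequence is: V A V V V A A A.
Verifying each rule — rule 1 satisfied; rule 2 satisfied.

A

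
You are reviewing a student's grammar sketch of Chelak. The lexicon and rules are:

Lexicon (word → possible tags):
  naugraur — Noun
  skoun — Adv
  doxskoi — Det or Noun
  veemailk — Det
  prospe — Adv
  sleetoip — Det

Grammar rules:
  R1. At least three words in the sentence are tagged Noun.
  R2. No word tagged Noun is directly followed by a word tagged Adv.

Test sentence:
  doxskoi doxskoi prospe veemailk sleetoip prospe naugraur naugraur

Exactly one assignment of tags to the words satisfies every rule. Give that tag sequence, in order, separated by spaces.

Noun Det Adv Det Det Adv Noun Noun

Candidates per position — 1:doxskoi {Det,Noun}; 2:doxskoi {Det,Noun}; 3:prospe {Adv}; 4:veemailk {Det}; 5:sleetoip {Det}; 6:prospe {Adv}; 7:naugraur {Noun}; 8:naugraur {Noun}.
Word 2 cannot be Noun — rule 2 would then fail for every completion. It is Det.
Word 1 cannot be Det — rule 1 would then fail for every completion. It is Noun.
The only consistent sequence is: Noun Det Adv Det Det Adv Noun Noun.
Rule-by-rule: rule 1 ok; rule 2 ok.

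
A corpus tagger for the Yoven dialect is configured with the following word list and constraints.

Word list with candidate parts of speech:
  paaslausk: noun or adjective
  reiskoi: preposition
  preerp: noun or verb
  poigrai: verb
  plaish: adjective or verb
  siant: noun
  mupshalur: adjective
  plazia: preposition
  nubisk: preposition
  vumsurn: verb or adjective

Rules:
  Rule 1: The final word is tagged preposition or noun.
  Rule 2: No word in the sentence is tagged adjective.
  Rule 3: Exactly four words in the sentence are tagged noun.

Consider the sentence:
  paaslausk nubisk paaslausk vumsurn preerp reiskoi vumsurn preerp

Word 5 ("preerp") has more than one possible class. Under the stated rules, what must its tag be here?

Candidates per position — 1:paaslausk {noun,adjective}; 2:nubisk {preposition}; 3:paaslausk {noun,adjective}; 4:vumsurn {verb,adjective}; 5:preerp {noun,verb}; 6:reiskoi {preposition}; 7:vumsurn {verb,adjective}; 8:preerp {noun,verb}.
At position 1, choosing adjective makes rule 2 impossible to satisfy; hence noun.
At position 3, choosing adjective makes rule 2 impossible to satisfy; hence noun.
At position 4, choosing adjective makes rule 2 impossible to satisfy; hence verb.
At position 5, choosing verb makes rule 3 impossible to satisfy; hence noun.
At position 7, choosing adjective makes rule 2 impossible to satisfy; hence verb.
At position 8, choosing verb makes rule 1 impossible to satisfy; hence noun.
So the tagging must be: noun preposition noun verb noun preposition verb noun.
Check: rule 1 satisfied; rule 2 satisfied; rule 3 satisfied.

noun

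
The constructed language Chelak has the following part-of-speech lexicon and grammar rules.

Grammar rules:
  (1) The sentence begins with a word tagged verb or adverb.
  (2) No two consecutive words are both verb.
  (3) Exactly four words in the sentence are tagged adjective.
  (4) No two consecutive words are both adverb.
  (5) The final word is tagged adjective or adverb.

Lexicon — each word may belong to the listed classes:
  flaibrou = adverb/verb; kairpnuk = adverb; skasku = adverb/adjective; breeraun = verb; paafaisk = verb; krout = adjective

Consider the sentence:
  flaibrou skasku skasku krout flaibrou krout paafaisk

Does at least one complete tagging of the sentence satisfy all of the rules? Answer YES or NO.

Candidates per position — 1:flaibrou {adverb,verb}; 2:skasku {adverb,adjective}; 3:skasku {adverb,adjective}; 4:krout {adjective}; 5:flaibrou {adverb,verb}; 6:krout {adjective}; 7:paafaisk {verb}.
Rule 5 cannot be satisfied by any choice of tags from the lexicon.
So there is no consistent tagging.

NO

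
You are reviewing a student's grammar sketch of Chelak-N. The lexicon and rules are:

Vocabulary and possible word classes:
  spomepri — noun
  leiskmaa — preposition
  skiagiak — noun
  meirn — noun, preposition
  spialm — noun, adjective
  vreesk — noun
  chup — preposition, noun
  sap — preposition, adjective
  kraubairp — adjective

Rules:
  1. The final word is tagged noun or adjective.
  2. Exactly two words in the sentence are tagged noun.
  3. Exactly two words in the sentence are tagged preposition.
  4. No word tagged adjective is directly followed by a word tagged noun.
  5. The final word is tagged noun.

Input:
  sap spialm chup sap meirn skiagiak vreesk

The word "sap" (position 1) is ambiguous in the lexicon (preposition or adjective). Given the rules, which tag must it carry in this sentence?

adjective

Candidates per position — 1:sap {preposition,adjective}; 2:spialm {noun,adjective}; 3:chup {preposition,noun}; 4:sap {preposition,adjective}; 5:meirn {noun,preposition}; 6:skiagiak {noun}; 7:vreesk {noun}.
Word 2 cannot be noun — rule 2 would then fail for every completion. It is adjective.
Word 3 cannot be noun — rule 2 would then fail for every completion. It is preposition.
Word 5 cannot be noun — rule 2 would then fail for every completion. It is preposition.
Word 1 cannot be preposition — rule 3 would then fail for every completion. It is adjective.
Word 4 cannot be preposition — rule 3 would then fail for every completion. It is adjective.
The only consistent sequence is: adjective adjective preposition adjective preposition noun noun.
Check: rule 1 ok; rule 2 ok; rule 3 ok; rule 4 ok; rule 5 ok.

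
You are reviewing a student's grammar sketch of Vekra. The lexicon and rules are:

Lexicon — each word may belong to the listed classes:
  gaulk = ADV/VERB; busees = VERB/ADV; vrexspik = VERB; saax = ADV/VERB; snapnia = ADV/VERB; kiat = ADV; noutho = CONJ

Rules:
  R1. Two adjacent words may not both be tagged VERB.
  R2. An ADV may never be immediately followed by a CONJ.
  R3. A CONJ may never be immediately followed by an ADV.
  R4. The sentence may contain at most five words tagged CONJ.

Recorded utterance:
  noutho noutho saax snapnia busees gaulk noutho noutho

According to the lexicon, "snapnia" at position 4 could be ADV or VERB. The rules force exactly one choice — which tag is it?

Candidates per position — 1:noutho {CONJ}; 2:noutho {CONJ}; 3:saax {ADV,VERB}; 4:snapnia {ADV,VERB}; 5:busees {VERB,ADV}; 6:gaulk {ADV,VERB}; 7:noutho {CONJ}; 8:noutho {CONJ}.
Position 3: tagging it ADV would leave rule 3 unsatisfiable, so it must be VERB.
Position 4: tagging it VERB would leave rule 1 unsatisfiable, so it must be ADV.
Position 6: tagging it ADV would leave rule 2 unsatisfiable, so it must be VERB.
Position 5: tagging it VERB would leave rule 1 unsatisfiable, so it must be ADV.
The only consistent sequence is: CONJ CONJ VERB ADV ADV VERB CONJ CONJ.
Check: rule 1 satisfied; rule 2 satisfied; rule 3 satisfied; rule 4 satisfied.

ADV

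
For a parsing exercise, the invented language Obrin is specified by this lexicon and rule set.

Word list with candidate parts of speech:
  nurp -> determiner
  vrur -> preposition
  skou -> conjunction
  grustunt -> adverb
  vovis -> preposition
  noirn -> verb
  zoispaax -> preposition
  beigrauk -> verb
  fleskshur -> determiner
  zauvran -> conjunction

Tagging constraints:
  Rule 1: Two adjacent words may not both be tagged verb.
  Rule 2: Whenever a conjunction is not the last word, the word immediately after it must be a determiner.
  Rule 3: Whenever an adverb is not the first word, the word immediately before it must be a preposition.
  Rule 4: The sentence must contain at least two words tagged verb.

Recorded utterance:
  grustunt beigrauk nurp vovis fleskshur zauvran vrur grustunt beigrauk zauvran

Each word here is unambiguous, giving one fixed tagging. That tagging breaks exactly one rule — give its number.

Fixed tagging: adverb verb determiner preposition determiner conjunction preposition adverb verb conjunction.
Applying the rules: R1 pass, R2 fail, R3 pass, R4 pass.
Only rule 2 fails.

2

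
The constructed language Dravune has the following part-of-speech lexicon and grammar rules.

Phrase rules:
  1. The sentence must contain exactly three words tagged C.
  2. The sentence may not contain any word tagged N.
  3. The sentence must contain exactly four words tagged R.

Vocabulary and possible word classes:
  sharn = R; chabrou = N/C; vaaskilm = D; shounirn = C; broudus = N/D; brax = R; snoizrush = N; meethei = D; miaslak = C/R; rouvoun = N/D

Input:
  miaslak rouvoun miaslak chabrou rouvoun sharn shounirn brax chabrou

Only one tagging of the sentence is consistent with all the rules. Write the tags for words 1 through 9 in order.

Candidates per position — 1:miaslak {C,R}; 2:rouvoun {N,D}; 3:miaslak {C,R}; 4:chabrou {N,C}; 5:rouvoun {N,D}; 6:sharn {R}; 7:shounirn {C}; 8:brax {R}; 9:chabrou {N,C}.
Word 1 cannot be C — rule 3 would then fail for every completion. It is R.
Word 2 cannot be N — rule 2 would then fail for every completion. It is D.
Word 3 cannot be C — rule 3 would then fail for every completion. It is R.
Word 4 cannot be N — rule 1 would then fail for every completion. It is C.
Word 5 cannot be N — rule 2 would then fail for every completion. It is D.
Word 9 cannot be N — rule 1 would then fail for every completion. It is C.
The only consistent sequence is: R D R C D R C R C.
Verifying each rule — rule 1 ok; rule 2 ok; rule 3 ok.

R D R C D R C R C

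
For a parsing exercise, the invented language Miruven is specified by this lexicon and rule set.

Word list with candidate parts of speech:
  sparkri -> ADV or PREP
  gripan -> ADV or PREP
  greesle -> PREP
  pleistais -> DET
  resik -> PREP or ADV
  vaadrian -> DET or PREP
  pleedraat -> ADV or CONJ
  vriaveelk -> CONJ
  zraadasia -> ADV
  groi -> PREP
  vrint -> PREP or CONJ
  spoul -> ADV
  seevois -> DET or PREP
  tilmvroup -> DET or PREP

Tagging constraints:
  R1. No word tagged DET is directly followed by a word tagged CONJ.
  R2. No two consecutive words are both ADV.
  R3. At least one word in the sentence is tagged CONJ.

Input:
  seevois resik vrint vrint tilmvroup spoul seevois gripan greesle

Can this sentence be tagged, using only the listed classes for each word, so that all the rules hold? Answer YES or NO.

YES

Candidates per position — 1:seevois {DET,PREP}; 2:resik {PREP,ADV}; 3:vrint {PREP,CONJ}; 4:vrint {PREP,CONJ}; 5:tilmvroup {DET,PREP}; 6:spoul {ADV}; 7:seevois {DET,PREP}; 8:gripan {ADV,PREP}; 9:greesle {PREP}.
One satisfying assignment: PREP PREP CONJ PREP DET ADV PREP ADV PREP.
Check: rule 1 satisfied; rule 2 satisfied; rule 3 satisfied.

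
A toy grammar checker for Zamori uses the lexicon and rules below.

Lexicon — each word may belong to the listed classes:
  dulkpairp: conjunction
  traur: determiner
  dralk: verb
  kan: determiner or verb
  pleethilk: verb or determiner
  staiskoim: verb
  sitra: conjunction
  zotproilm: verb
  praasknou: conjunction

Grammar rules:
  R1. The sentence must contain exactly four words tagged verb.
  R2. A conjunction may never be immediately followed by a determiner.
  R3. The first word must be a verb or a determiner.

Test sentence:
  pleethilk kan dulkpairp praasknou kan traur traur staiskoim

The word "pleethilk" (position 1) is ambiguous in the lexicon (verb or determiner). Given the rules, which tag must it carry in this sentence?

verb

Candidates per position — 1:pleethilk {verb,determiner}; 2:kan {determiner,verb}; 3:dulkpairp {conjunction}; 4:praasknou {conjunction}; 5:kan {determiner,verb}; 6:traur {determiner}; 7:traur {determiner}; 8:staiskoim {verb}.
If word 1 were determiner, no tagging could satisfy rule 1; so word 1 is verb.
If word 2 were determiner, no tagging could satisfy rule 1; so word 2 is verb.
If word 5 were determiner, no tagging could satisfy rule 1; so word 5 is verb.
That leaves exactly one tagging: verb verb conjunction conjunction verb determiner determiner verb.
Rule-by-rule: rule 1 satisfied; rule 2 satisfied; rule 3 satisfied.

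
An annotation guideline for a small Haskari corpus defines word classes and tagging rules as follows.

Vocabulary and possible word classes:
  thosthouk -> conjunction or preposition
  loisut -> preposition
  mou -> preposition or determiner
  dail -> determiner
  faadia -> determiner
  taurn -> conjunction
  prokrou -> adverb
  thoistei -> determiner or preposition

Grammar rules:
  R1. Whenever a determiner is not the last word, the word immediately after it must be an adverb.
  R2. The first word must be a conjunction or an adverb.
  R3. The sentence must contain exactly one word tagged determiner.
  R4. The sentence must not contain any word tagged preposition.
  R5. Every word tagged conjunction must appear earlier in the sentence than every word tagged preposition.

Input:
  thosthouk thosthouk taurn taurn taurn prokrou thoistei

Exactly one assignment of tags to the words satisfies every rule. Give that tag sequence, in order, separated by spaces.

Candidates per position — 1:thosthouk {conjunction,preposition}; 2:thosthouk {conjunction,preposition}; 3:taurn {conjunction}; 4:taurn {conjunction}; 5:taurn {conjunction}; 6:prokrou {adverb}; 7:thoistei {determiner,preposition}.
At position 1, choosing preposition makes rule 2 impossible to satisfy; hence conjunction.
At position 2, choosing preposition makes rule 4 impossible to satisfy; hence conjunction.
At position 7, choosing preposition makes rule 3 impossible to satisfy; hence determiner.
So the tagging must be: conjunction conjunction conjunction conjunction conjunction adverb determiner.
Rule-by-rule: rule 1 ✓; rule 2 ✓; rule 3 ✓; rule 4 ✓; rule 5 ✓.

conjunction conjunction conjunction conjunction conjunction adverb determiner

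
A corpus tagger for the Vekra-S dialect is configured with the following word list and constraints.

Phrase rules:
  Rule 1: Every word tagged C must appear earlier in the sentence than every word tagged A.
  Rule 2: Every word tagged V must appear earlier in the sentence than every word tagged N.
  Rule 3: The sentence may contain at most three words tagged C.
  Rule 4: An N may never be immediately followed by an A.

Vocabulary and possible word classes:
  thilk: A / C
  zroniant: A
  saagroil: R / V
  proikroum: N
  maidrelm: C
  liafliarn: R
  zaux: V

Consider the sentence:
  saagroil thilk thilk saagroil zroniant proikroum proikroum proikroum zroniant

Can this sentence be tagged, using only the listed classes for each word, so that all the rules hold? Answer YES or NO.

Candidates per position — 1:saagroil {R,V}; 2:thilk {A,C}; 3:thilk {A,C}; 4:saagroil {R,V}; 5:zroniant {A}; 6:proikroum {N}; 7:proikroum {N}; 8:proikroum {N}; 9:zroniant {A}.
Rule 4 cannot be satisfied by any choice of tags from the lexicon.
So there is no consistent tagging.

NO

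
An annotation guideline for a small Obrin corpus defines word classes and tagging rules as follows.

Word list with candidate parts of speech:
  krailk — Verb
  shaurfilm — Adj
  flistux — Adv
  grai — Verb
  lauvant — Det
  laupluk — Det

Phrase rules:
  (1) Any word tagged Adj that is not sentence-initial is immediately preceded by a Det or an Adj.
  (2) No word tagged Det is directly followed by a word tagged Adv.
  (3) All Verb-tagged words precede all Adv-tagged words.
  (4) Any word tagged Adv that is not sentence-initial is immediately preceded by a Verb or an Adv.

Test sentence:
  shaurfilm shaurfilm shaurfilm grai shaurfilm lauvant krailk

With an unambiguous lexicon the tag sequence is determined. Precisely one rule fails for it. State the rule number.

1

Fixed tagging: Adj Adj Adj Verb Adj Det Verb.
Rule check: R1 ✗, R2 ✓, R3 ✓, R4 ✓.
Only rule 1 fails.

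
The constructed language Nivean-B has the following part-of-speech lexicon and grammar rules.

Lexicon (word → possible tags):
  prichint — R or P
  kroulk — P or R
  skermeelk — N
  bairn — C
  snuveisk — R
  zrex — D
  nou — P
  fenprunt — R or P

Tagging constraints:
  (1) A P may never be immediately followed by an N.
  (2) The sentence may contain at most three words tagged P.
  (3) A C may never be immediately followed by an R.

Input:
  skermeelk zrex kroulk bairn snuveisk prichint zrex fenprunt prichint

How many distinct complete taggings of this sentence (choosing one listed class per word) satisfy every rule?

0

Candidates per position — 1:skermeelk {N}; 2:zrex {D}; 3:kroulk {P,R}; 4:bairn {C}; 5:snuveisk {R}; 6:prichint {R,P}; 7:zrex {D}; 8:fenprunt {R,P}; 9:prichint {R,P}.
There are 16 candidate sequences in total.
Rule 3 cannot be satisfied by any choice of tags from the lexicon.
So there is no consistent tagging.
Count = 0.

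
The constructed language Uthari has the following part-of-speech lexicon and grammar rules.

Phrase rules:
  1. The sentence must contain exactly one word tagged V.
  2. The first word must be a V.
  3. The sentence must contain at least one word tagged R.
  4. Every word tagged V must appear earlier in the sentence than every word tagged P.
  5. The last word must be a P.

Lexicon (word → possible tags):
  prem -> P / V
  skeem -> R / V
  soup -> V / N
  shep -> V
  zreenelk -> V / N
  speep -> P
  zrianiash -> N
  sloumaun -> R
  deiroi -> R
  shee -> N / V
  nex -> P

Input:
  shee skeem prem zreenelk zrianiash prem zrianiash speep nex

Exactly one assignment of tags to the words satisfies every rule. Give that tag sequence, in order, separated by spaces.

V R P N N P N P P

Candidates per position — 1:shee {N,V}; 2:skeem {R,V}; 3:prem {P,V}; 4:zreenelk {V,N}; 5:zrianiash {N}; 6:prem {P,V}; 7:zrianiash {N}; 8:speep {P}; 9:nex {P}.
Position 1: tagging it N would leave rule 2 unsatisfiable, so it must be V.
Position 2: tagging it V would leave rule 1 unsatisfiable, so it must be R.
Position 3: tagging it V would leave rule 1 unsatisfiable, so it must be P.
Position 4: tagging it V would leave rule 1 unsatisfiable, so it must be N.
Position 6: tagging it V would leave rule 1 unsatisfiable, so it must be P.
So the tagging must be: V R P N N P N P P.
Checking: rule 1 ok; rule 2 ok; rule 3 ok; rule 4 ok; rule 5 ok.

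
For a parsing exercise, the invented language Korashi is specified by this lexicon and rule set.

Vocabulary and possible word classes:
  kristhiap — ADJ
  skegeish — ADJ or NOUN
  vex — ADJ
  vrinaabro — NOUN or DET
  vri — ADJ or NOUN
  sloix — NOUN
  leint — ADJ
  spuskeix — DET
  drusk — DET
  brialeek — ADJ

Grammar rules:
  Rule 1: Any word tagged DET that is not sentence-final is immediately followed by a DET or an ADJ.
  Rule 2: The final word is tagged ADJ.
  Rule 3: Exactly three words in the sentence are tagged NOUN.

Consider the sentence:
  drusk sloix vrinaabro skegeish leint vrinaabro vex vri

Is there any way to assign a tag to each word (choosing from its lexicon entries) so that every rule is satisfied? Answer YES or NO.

Candidates per position — 1:drusk {DET}; 2:sloix {NOUN}; 3:vrinaabro {NOUN,DET}; 4:skegeish {ADJ,NOUN}; 5:leint {ADJ}; 6:vrinaabro {NOUN,DET}; 7:vex {ADJ}; 8:vri {ADJ,NOUN}.
Rule 1 cannot be satisfied by any choice of tags from the lexicon.
So there is no consistent tagging.

NO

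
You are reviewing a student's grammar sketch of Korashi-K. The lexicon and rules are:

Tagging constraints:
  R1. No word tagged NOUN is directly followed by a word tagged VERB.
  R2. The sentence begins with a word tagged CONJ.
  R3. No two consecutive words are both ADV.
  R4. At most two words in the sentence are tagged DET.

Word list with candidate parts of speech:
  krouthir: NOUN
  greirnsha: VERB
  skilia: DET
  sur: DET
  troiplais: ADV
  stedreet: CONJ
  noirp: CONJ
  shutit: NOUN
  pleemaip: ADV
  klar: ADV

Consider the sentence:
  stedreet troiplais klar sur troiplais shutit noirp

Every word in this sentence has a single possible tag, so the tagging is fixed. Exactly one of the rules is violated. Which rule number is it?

Fixed tagging: CONJ ADV ADV DET ADV NOUN CONJ.
Checking each rule: R1 ok, R2 ok, R3 fails, R4 ok.
Only rule 3 fails.

3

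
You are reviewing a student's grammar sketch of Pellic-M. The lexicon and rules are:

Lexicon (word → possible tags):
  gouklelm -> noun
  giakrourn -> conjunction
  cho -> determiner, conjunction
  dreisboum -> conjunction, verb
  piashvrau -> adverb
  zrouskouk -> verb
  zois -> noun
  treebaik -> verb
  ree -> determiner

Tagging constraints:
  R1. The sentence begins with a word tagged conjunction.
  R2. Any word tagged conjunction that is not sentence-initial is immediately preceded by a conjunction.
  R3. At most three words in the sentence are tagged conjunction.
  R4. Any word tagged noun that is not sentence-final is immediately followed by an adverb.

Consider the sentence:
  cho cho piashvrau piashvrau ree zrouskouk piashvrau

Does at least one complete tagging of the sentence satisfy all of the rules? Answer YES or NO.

YES

Candidates per position — 1:cho {determiner,conjunction}; 2:cho {determiner,conjunction}; 3:piashvrau {adverb}; 4:piashvrau {adverb}; 5:ree {determiner}; 6:zrouskouk {verb}; 7:piashvrau {adverb}.
One satisfying assignment: conjunction conjunction adverb adverb determiner verb adverb.
Check: rule 1 satisfied; rule 2 satisfied; rule 3 satisfied; rule 4 satisfied.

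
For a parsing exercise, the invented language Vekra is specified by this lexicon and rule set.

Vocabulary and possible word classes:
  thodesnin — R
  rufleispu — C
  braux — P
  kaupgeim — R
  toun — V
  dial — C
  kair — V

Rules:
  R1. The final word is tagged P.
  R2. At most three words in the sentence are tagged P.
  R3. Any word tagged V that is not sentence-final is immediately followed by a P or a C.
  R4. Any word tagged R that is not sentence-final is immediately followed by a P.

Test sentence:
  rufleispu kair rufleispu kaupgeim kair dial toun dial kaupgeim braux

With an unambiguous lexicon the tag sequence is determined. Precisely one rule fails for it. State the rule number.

4

Fixed tagging: C V C R V C V C R P.
Rule check: R1 holds, R2 holds, R3 holds, R4 violated.
Only rule 4 fails.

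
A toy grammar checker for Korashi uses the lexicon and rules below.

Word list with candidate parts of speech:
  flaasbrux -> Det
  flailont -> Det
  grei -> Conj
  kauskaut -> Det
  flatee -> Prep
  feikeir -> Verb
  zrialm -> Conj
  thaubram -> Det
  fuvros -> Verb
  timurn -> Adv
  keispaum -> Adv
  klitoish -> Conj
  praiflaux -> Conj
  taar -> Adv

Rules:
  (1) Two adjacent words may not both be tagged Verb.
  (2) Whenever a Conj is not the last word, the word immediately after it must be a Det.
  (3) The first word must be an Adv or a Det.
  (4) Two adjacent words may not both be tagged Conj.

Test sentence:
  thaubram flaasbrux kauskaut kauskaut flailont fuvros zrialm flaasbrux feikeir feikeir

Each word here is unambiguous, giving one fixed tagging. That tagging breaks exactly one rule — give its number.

Fixed tagging: Det Det Det Det Det Verb Conj Det Verb Verb.
Checking each rule: R1 fail, R2 pass, R3 pass, R4 pass.
Only rule 1 fails.

1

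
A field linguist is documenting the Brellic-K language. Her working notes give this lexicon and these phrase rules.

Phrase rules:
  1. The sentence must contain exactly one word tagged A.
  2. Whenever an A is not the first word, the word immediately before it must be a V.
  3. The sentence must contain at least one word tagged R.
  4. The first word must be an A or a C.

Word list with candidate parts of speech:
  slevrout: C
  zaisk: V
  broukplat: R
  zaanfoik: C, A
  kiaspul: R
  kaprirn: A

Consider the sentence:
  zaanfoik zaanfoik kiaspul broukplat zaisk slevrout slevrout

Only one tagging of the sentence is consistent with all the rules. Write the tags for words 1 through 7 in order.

Candidates per position — 1:zaanfoik {C,A}; 2:zaanfoik {C,A}; 3:kiaspul {R}; 4:broukplat {R}; 5:zaisk {V}; 6:slevrout {C}; 7:slevrout {C}.
At position 2, choosing A makes rule 2 impossible to satisfy; hence C.
At position 1, choosing C makes rule 1 impossible to satisfy; hence A.
That leaves exactly one tagging: A C R R V C C.
Checking: rule 1 ok; rule 2 ok; rule 3 ok; rule 4 ok.

A C R R V C C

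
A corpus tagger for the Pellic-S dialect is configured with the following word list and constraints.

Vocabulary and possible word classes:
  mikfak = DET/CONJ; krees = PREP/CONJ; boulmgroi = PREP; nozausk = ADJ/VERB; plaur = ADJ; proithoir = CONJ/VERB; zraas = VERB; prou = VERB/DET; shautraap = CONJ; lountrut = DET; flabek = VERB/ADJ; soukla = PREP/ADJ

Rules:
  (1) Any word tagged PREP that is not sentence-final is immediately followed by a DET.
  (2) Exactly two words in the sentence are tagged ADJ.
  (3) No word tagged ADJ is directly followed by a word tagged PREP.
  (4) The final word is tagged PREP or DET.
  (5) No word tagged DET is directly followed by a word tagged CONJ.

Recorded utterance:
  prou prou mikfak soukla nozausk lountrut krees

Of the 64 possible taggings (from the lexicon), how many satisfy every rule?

6

Candidates per position — 1:prou {VERB,DET}; 2:prou {VERB,DET}; 3:mikfak {DET,CONJ}; 4:soukla {PREP,ADJ}; 5:nozausk {ADJ,VERB}; 6:lountrut {DET}; 7:krees {PREP,CONJ}.
There are 64 candidate sequences in total.
Checking each against the rules leaves 6 sequences.
Count = 6.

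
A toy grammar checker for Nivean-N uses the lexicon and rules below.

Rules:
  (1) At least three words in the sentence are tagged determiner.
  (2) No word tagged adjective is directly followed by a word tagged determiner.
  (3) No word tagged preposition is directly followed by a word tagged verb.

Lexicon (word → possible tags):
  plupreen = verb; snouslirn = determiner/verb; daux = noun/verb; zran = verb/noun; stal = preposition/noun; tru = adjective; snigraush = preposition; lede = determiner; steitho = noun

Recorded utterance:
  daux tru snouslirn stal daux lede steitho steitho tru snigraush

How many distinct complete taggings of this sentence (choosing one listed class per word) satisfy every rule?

0

Candidates per position — 1:daux {noun,verb}; 2:tru {adjective}; 3:snouslirn {determiner,verb}; 4:stal {preposition,noun}; 5:daux {noun,verb}; 6:lede {determiner}; 7:steitho {noun}; 8:steitho {noun}; 9:tru {adjective}; 10:snigraush {preposition}.
There are 16 candidate sequences in total.
Rule 1 cannot be satisfied by any choice of tags from the lexicon.
So there is no consistent tagging.
Count = 0.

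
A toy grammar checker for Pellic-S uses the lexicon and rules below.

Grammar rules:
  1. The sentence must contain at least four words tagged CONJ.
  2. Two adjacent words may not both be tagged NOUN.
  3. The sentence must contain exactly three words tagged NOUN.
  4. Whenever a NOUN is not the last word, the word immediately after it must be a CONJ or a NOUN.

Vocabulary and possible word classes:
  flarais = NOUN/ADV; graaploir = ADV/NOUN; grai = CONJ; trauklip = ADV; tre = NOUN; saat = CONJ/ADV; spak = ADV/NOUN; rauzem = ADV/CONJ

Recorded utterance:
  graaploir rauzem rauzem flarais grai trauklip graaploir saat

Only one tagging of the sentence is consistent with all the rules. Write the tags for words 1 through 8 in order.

NOUN CONJ CONJ NOUN CONJ ADV NOUN CONJ

Candidates per position — 1:graaploir {ADV,NOUN}; 2:rauzem {ADV,CONJ}; 3:rauzem {ADV,CONJ}; 4:flarais {NOUN,ADV}; 5:grai {CONJ}; 6:trauklip {ADV}; 7:graaploir {ADV,NOUN}; 8:saat {CONJ,ADV}.
If word 1 were ADV, no tagging could satisfy rule 3; so word 1 is NOUN.
If word 2 were ADV, no tagging could satisfy rule 1; so word 2 is CONJ.
If word 3 were ADV, no tagging could satisfy rule 1; so word 3 is CONJ.
If word 4 were ADV, no tagging could satisfy rule 3; so word 4 is NOUN.
If word 7 were ADV, no tagging could satisfy rule 3; so word 7 is NOUN.
If word 8 were ADV, no tagging could satisfy rule 1; so word 8 is CONJ.
So the tagging must be: NOUN CONJ CONJ NOUN CONJ ADV NOUN CONJ.
Checking: rule 1 ok; rule 2 ok; rule 3 ok; rule 4 ok.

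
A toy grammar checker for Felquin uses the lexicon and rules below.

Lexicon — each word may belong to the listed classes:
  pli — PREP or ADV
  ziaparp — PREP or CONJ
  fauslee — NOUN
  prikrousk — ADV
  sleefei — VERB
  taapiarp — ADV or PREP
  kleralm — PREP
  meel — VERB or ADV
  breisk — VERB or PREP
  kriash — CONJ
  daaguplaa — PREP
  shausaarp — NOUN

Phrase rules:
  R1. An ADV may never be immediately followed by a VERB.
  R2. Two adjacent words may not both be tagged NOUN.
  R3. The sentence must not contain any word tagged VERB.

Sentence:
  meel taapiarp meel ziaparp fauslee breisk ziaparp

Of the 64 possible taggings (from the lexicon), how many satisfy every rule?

Candidates per position — 1:meel {VERB,ADV}; 2:taapiarp {ADV,PREP}; 3:meel {VERB,ADV}; 4:ziaparp {PREP,CONJ}; 5:fauslee {NOUN}; 6:breisk {VERB,PREP}; 7:ziaparp {PREP,CONJ}.
There are 64 candidate sequences in total.
Checking each against the rules leaves 8 sequences.
Count = 8.

8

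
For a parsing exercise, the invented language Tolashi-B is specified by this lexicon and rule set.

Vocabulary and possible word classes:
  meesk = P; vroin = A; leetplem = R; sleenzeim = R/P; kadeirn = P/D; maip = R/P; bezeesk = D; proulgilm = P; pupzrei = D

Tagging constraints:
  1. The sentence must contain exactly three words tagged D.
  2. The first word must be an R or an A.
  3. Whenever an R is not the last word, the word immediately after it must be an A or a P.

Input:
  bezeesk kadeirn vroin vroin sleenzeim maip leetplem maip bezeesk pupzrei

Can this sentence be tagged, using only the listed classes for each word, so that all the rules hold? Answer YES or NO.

NO

Candidates per position — 1:bezeesk {D}; 2:kadeirn {P,D}; 3:vroin {A}; 4:vroin {A}; 5:sleenzeim {R,P}; 6:maip {R,P}; 7:leetplem {R}; 8:maip {R,P}; 9:bezeesk {D}; 10:pupzrei {D}.
Rule 2 cannot be satisfied by any choice of tags from the lexicon.
So there is no consistent tagging.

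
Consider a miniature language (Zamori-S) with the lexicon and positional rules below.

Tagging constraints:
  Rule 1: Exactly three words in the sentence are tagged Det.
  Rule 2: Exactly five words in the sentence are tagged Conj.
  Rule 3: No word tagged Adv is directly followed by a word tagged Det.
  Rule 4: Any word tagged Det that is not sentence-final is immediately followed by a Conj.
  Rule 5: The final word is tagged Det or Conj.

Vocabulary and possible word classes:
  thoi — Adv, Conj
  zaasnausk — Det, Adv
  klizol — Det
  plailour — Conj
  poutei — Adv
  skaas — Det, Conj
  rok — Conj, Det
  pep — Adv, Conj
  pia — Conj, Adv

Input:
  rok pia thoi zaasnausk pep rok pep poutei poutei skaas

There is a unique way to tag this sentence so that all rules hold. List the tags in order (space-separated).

Candidates per position — 1:rok {Conj,Det}; 2:pia {Conj,Adv}; 3:thoi {Adv,Conj}; 4:zaasnausk {Det,Adv}; 5:pep {Adv,Conj}; 6:rok {Conj,Det}; 7:pep {Adv,Conj}; 8:poutei {Adv}; 9:poutei {Adv}; 10:skaas {Det,Conj}.
At position 10, choosing Det makes rule 3 impossible to satisfy; hence Conj.
At position 1, choosing Conj makes rule 1 impossible to satisfy; hence Det.
At position 2, choosing Adv makes rule 4 impossible to satisfy; hence Conj.
At position 4, choosing Adv makes rule 1 impossible to satisfy; hence Det.
At position 5, choosing Adv makes rule 4 impossible to satisfy; hence Conj.
At position 6, choosing Conj makes rule 1 impossible to satisfy; hence Det.
At position 7, choosing Adv makes rule 2 impossible to satisfy; hence Conj.
At position 3, choosing Adv makes rule 2 impossible to satisfy; hence Conj.
The unique satisfying tagging is: Det Conj Conj Det Conj Det Conj Adv Adv Conj.
Rule-by-rule: rule 1 ✓; rule 2 ✓; rule 3 ✓; rule 4 ✓; rule 5 ✓.

Det Conj Conj Det Conj Det Conj Adv Adv Conj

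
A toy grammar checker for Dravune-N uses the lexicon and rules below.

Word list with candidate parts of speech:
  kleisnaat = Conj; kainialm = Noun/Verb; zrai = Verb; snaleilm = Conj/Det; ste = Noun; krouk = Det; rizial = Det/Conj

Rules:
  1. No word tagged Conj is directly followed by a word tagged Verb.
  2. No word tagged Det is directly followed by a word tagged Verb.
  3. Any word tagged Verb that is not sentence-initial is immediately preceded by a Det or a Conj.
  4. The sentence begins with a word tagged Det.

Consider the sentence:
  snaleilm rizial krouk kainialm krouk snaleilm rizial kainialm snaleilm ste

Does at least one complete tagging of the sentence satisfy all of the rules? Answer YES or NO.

YES

Candidates per position — 1:snaleilm {Conj,Det}; 2:rizial {Det,Conj}; 3:krouk {Det}; 4:kainialm {Noun,Verb}; 5:krouk {Det}; 6:snaleilm {Conj,Det}; 7:rizial {Det,Conj}; 8:kainialm {Noun,Verb}; 9:snaleilm {Conj,Det}; 10:ste {Noun}.
One satisfying assignment: Det Det Det Noun Det Conj Conj Noun Conj Noun.
Checking: rule 1 holds; rule 2 holds; rule 3 holds; rule 4 holds.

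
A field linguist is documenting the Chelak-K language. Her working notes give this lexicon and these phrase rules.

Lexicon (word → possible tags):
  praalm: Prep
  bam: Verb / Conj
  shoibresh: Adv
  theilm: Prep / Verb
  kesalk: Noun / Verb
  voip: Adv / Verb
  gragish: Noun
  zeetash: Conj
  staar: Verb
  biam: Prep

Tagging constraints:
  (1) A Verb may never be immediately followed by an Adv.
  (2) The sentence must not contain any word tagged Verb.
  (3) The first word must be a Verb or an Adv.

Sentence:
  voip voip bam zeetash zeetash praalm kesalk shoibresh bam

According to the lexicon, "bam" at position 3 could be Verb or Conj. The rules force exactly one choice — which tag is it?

Candidates per position — 1:voip {Adv,Verb}; 2:voip {Adv,Verb}; 3:bam {Verb,Conj}; 4:zeetash {Conj}; 5:zeetash {Conj}; 6:praalm {Prep}; 7:kesalk {Noun,Verb}; 8:shoibresh {Adv}; 9:bam {Verb,Conj}.
Word 1 cannot be Verb — rule 2 would then fail for every completion. It is Adv.
Word 2 cannot be Verb — rule 2 would then fail for every completion. It is Adv.
Word 3 cannot be Verb — rule 2 would then fail for every completion. It is Conj.
Word 7 cannot be Verb — rule 1 would then fail for every completion. It is Noun.
Word 9 cannot be Verb — rule 2 would then fail for every completion. It is Conj.
That leaves exactly one tagging: Adv Adv Conj Conj Conj Prep Noun Adv Conj.
Checking: rule 1 holds; rule 2 holds; rule 3 holds.

Conj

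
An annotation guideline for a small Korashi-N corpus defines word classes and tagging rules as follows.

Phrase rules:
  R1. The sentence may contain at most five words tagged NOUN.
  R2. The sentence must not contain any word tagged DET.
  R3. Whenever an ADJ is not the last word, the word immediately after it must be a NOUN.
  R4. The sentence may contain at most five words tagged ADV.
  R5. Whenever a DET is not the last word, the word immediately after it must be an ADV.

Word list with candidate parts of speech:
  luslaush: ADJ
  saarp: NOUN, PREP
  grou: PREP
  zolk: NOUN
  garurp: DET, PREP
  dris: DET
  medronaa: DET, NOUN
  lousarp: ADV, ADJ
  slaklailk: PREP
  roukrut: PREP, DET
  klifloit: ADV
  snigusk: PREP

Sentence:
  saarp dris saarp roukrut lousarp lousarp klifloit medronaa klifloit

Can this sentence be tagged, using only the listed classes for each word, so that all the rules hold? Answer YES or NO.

NO

Candidates per position — 1:saarp {NOUN,PREP}; 2:dris {DET}; 3:saarp {NOUN,PREP}; 4:roukrut {PREP,DET}; 5:lousarp {ADV,ADJ}; 6:lousarp {ADV,ADJ}; 7:klifloit {ADV}; 8:medronaa {DET,NOUN}; 9:klifloit {ADV}.
Rule 2 cannot be satisfied by any choice of tags from the lexicon.
So there is no consistent tagging.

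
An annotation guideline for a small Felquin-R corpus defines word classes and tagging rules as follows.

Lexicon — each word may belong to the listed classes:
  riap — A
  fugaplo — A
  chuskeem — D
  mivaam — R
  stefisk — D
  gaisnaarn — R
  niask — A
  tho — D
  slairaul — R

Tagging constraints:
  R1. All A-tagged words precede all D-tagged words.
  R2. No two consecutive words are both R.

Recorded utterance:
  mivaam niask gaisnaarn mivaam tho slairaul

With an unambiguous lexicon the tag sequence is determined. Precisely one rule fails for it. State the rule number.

Fixed tagging: R A R R D R.
Rule check: R1 ✓, R2 ✗.
Only rule 2 fails.

2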